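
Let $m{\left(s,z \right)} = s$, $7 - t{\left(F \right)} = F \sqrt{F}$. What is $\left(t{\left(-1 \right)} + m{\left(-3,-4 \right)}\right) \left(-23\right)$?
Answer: $-92 - 23 i \approx -92.0 - 23.0 i$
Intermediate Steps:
$t{\left(F \right)} = 7 - F^{\frac{3}{2}}$ ($t{\left(F \right)} = 7 - F \sqrt{F} = 7 - F^{\frac{3}{2}}$)
$\left(t{\left(-1 \right)} + m{\left(-3,-4 \right)}\right) \left(-23\right) = \left(\left(7 - \left(-1\right)^{\frac{3}{2}}\right) - 3\right) \left(-23\right) = \left(\left(7 - - i\right) - 3\right) \left(-23\right) = \left(\left(7 + i\right) - 3\right) \left(-23\right) = \left(4 + i\right) \left(-23\right) = -92 - 23 i$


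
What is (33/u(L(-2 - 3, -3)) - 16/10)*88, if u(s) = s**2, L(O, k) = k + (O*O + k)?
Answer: -239624/1805 ≈ -132.76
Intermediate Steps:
L(O, k) = O**2 + 2*k (L(O, k) = k + (O**2 + k) = k + (k + O**2) = O**2 + 2*k)
(33/u(L(-2 - 3, -3)) - 16/10)*88 = (33/(((-2 - 3)**2 + 2*(-3))**2) - 16/10)*88 = (33/(((-5)**2 - 6)**2) - 16*1/10)*88 = (33/((25 - 6)**2) - 8/5)*88 = (33/(19**2) - 8/5)*88 = (33/361 - 8/5)*88 = -2723/1805*88 = -239624/1805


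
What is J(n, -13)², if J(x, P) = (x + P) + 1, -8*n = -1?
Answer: 9025/64 ≈ 141.02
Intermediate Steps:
n = ⅛ (n = -⅛*(-1) = ⅛ ≈ 0.12500)
J(x, P) = 1 + P + x (J(x, P) = (P + x) + 1 = 1 + P + x)
J(n, -13)² = (1 - 13 + ⅛)² = (-95/8)² = 9025/64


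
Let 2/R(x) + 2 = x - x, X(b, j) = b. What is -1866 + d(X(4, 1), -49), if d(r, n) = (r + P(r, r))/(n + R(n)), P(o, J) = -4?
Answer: -1866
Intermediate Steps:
R(x) = -1 (R(x) = 2/(-2 + (x - x)) = 2/(-2 + 0) = 2/(-2) = 2*(-1/2) = -1)
d(r, n) = (-4 + r)/(-1 + n) (d(r, n) = (r - 4)/(n - 1) = (-4 + r)/(-1 + n))
-1866 + d(X(4, 1), -49) = -1866 + (-4 + 4)/(-1 - 49) = -1866 + 0/(-50) = -1866 - 1/50*0 = -1866 + 0 = -1866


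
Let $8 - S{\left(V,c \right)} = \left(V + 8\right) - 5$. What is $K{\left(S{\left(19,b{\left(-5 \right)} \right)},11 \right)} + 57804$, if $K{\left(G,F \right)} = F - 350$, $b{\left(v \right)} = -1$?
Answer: $57465$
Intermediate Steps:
$S{\left(V,c \right)} = 5 - V$ ($S{\left(V,c \right)} = 8 - \left(\left(V + 8\right) - 5\right) = 8 - \left(\left(8 + V\right) - 5\right) = 8 - \left(3 + V\right) = 5 - V$)
$K{\left(G,F \right)} = -350 + F$ ($K{\left(G,F \right)} = F - 350 = -350 + F$)
$K{\left(S{\left(19,b{\left(-5 \right)} \right)},11 \right)} + 57804 = \left(-350 + 11\right) + 57804 = -339 + 57804 = 57465$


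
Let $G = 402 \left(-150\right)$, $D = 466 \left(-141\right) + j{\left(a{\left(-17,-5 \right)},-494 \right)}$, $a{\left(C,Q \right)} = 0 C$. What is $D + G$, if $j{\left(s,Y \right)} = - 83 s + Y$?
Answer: $-126500$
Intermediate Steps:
$a{\left(C,Q \right)} = 0$
$j{\left(s,Y \right)} = Y - 83 s$
$D = -66200$ ($D = 466 \left(-141\right) - 494 = -65706 + \left(-494 + 0\right) = -65706 - 494 = -66200$)
$G = -60300$
$D + G = -66200 - 60300 = -126500$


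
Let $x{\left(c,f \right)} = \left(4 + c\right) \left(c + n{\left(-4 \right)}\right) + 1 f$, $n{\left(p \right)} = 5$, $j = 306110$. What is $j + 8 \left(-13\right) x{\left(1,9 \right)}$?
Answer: $302054$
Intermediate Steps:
$x{\left(c,f \right)} = f + \left(4 + c\right) \left(5 + c\right)$ ($x{\left(c,f \right)} = \left(4 + c\right) \left(c + 5\right) + 1 f = \left(4 + c\right) \left(5 + c\right) + f = f + \left(4 + c\right) \left(5 + c\right)$)
$j + 8 \left(-13\right) x{\left(1,9 \right)} = 306110 + 8 \left(-13\right) \left(20 + 9 + 1^{2} + 9 \cdot 1\right) = 306110 - 104 \left(20 + 9 + 1 + 9\right) = 306110 - 4056 = 302054$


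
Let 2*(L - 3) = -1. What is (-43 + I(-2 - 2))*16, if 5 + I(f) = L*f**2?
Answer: -128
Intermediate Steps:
L = 5/2 (L = 3 + (1/2)*(-1) = 3 - 1/2 = 5/2 ≈ 2.5000)
I(f) = -5 + 5*f**2/2
(-43 + I(-2 - 2))*16 = (-43 + (-5 + 5*(-2 - 2)**2/2))*16 = (-43 + (-5 + (5/2)*(-4)**2))*16 = (-43 + (-5 + (5/2)*16))*16 = (-43 + (-5 + 40))*16 = (-43 + 35)*16 = -8*16 = -128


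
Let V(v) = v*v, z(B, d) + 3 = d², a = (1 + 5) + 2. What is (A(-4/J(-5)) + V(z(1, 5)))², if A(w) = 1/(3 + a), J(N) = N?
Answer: 28355625/121 ≈ 2.3434e+5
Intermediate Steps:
a = 8 (a = 6 + 2 = 8)
z(B, d) = -3 + d²
A(w) = 1/11 (A(w) = 1/(3 + 8) = 1/11)
V(v) = v²
(A(-4/J(-5)) + V(z(1, 5)))² = (1/11 + (-3 + 5²)²)² = (1/11 + (-3 + 25)²)² = (1/11 + 22²)² = (1/11 + 484)² = (5325/11)² = 28355625/121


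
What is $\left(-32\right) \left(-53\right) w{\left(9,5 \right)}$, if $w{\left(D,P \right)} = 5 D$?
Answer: $76320$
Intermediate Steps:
$\left(-32\right) \left(-53\right) w{\left(9,5 \right)} = \left(-32\right) \left(-53\right) 5 \cdot 9 = 1696 \cdot 45 = 76320$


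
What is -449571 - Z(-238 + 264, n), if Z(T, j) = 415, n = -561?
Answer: -449986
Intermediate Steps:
-449571 - Z(-238 + 264, n) = -449571 - 1*415 = -449571 - 415 = -449986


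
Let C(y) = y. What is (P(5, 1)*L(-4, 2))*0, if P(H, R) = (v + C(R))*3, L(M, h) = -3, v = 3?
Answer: 0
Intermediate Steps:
P(H, R) = 9 + 3*R (P(H, R) = (3 + R)*3 = 9 + 3*R)
(P(5, 1)*L(-4, 2))*0 = ((9 + 3*1)*(-3))*0 = ((9 + 3)*(-3))*0 = (12*(-3))*0 = -36*0 = 0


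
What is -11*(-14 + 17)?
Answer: -33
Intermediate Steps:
-11*(-14 + 17) = -11*3 = -33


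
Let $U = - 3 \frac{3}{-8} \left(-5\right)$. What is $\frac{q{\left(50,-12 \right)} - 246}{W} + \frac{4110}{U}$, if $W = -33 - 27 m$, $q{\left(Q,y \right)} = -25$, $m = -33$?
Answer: $- \frac{209061}{286} \approx -730.98$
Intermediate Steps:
$U = - \frac{45}{8}$ ($U = - 3 \cdot 3 \left(- \frac{1}{8}\right) \left(-5\right) = \left(-3\right) \left(- \frac{3}{8}\right) \left(-5\right) = \frac{9}{8} \left(-5\right) = - \frac{45}{8} \approx -5.625$)
$W = 858$ ($W = -33 - -891 = -33 + 891 = 858$)
$\frac{q{\left(50,-12 \right)} - 246}{W} + \frac{4110}{U} = \frac{-25 - 246}{858} + \frac{4110}{- \frac{45}{8}} = \left(-271\right) \frac{1}{858} + 4110 \left(- \frac{8}{45}\right) = - \frac{271}{858} - \frac{2192}{3} = - \frac{209061}{286}$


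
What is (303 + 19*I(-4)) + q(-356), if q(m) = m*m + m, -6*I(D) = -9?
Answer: 253423/2 ≈ 1.2671e+5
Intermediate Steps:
I(D) = 3/2 (I(D) = -1/6*(-9) = 3/2)
q(m) = m + m**2 (q(m) = m**2 + m = m + m**2)
(303 + 19*I(-4)) + q(-356) = (303 + 19*(3/2)) - 356*(1 - 356) = (303 + 57/2) - 356*(-355) = 663/2 + 126380 = 253423/2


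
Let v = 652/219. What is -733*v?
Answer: -477916/219 ≈ -2182.3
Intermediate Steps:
v = 652/219 (v = 652*(1/219) = 652/219 ≈ 2.9772)
-733*v = -733*652/219 = -477916/219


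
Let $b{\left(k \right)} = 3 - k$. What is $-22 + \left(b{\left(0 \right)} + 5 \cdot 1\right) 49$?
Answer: $370$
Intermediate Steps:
$-22 + \left(b{\left(0 \right)} + 5 \cdot 1\right) 49 = -22 + \left(\left(3 - 0\right) + 5 \cdot 1\right) 49 = -22 + \left(\left(3 + 0\right) + 5\right) 49 = -22 + \left(3 + 5\right) 49 = -22 + 8 \cdot 49 = -22 + 392 = 370$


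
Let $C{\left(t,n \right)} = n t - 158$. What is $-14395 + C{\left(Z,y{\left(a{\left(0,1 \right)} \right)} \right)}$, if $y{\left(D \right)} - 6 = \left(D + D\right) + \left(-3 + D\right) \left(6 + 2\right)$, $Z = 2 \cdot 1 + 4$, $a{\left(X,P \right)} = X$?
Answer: $-14661$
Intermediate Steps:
$Z = 6$ ($Z = 2 + 4 = 6$)
$y{\left(D \right)} = -18 + 10 D$ ($y{\left(D \right)} = 6 + \left(\left(D + D\right) + \left(-3 + D\right) \left(6 + 2\right)\right) = 6 + \left(2 D + \left(-3 + D\right) 8\right) = 6 + \left(2 D + \left(-24 + 8 D\right)\right) = 6 + \left(-24 + 10 D\right) = -18 + 10 D$)
$C{\left(t,n \right)} = -158 + n t$
$-14395 + C{\left(Z,y{\left(a{\left(0,1 \right)} \right)} \right)} = -14395 - \left(158 - \left(-18 + 10 \cdot 0\right) 6\right) = -14395 - \left(158 - \left(-18 + 0\right) 6\right) = -14395 - 266 = -14661$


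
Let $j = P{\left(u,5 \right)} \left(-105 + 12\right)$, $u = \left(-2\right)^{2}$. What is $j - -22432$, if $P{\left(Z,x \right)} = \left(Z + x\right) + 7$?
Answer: $20944$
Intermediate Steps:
$u = 4$
$P{\left(Z,x \right)} = 7 + Z + x$
$j = -1488$ ($j = \left(7 + 4 + 5\right) \left(-105 + 12\right) = 16 \left(-93\right) = -1488$)
$j - -22432 = -1488 - -22432 = -1488 + 22432 = 20944$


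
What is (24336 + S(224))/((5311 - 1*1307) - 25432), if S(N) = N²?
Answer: -18628/5357 ≈ -3.4773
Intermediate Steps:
(24336 + S(224))/((5311 - 1*1307) - 25432) = (24336 + 224²)/((5311 - 1*1307) - 25432) = (24336 + 50176)/((5311 - 1307) - 25432) = 74512/(4004 - 25432) = 74512/(-21428) = 74512*(-1/21428) = -18628/5357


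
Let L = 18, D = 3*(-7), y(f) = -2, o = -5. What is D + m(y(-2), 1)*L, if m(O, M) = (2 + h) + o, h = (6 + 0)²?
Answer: 573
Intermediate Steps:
h = 36 (h = 6² = 36)
m(O, M) = 33 (m(O, M) = (2 + 36) - 5 = 38 - 5 = 33)
D = -21
D + m(y(-2), 1)*L = -21 + 33*18 = -21 + 594 = 573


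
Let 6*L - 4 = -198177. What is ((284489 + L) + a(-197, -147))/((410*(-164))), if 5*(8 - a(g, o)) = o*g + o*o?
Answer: -7240637/2017200 ≈ -3.5895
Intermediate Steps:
L = -198173/6 (L = ⅔ + (⅙)*(-198177) = ⅔ - 66059/2 = -198173/6 ≈ -33029.)
a(g, o) = 8 - o²/5 - g*o/5 (a(g, o) = 8 - (o*g + o*o)/5 = 8 - (g*o + o²)/5 = 8 - (o² + g*o)/5 = 8 + (-o²/5 - g*o/5) = 8 - o²/5 - g*o/5)
((284489 + L) + a(-197, -147))/((410*(-164))) = ((284489 - 198173/6) + (8 - ⅕*(-147)² - ⅕*(-197)*(-147)))/((410*(-164))) = (1508761/6 + (8 - ⅕*21609 - 28959/5))/(-67240) = (1508761/6 + (8 - 21609/5 - 28959/5))*(-1/67240) = (1508761/6 - 50528/5)*(-1/67240) = (7240637/30)*(-1/67240) = -7240637/2017200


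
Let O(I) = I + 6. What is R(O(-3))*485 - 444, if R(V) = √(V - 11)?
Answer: -444 + 970*I*√2 ≈ -444.0 + 1371.8*I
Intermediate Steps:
O(I) = 6 + I
R(V) = √(-11 + V)
R(O(-3))*485 - 444 = √(-11 + (6 - 3))*485 - 444 = √(-11 + 3)*485 - 444 = √(-8)*485 - 444 = (2*I*√2)*485 - 444 = 970*I*√2 - 444 = -444 + 970*I*√2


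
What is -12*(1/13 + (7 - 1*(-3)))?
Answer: -1572/13 ≈ -120.92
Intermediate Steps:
-12*(1/13 + (7 - 1*(-3))) = -12*(1/13 + (7 + 3)) = -12*(1/13 + 10) = -12*131/13 = -1572/13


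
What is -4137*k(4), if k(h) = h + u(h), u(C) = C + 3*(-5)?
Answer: 28959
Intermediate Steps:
u(C) = -15 + C (u(C) = C - 15 = -15 + C)
k(h) = -15 + 2*h (k(h) = h + (-15 + h) = -15 + 2*h)
-4137*k(4) = -4137*(-15 + 2*4) = -4137*(-15 + 8) = -4137*(-7) = 28959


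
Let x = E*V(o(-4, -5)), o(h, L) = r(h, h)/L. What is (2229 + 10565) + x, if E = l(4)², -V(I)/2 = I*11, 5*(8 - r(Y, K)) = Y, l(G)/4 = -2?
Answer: 381802/25 ≈ 15272.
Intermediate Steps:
l(G) = -8 (l(G) = 4*(-2) = -8)
r(Y, K) = 8 - Y/5
o(h, L) = (8 - h/5)/L
V(I) = -22*I (V(I) = -2*I*11 = -22*I)
E = 64 (E = (-8)² = 64)
x = 61952/25 (x = 64*(-22*(40 - 1*(-4))/(5*(-5))) = 64*(-22*(-1)*(40 + 4)/(5*5)) = 64*(-22*(-1)*44/(5*5)) = 64*(-22*(-44/25)) = 64*(968/25) = 61952/25 ≈ 2478.1)
(2229 + 10565) + x = (2229 + 10565) + 61952/25 = 12794 + 61952/25 = 381802/25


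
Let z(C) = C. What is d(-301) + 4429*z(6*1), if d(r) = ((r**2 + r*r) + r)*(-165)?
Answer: -29822091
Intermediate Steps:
d(r) = -330*r**2 - 165*r (d(r) = ((r**2 + r**2) + r)*(-165) = (2*r**2 + r)*(-165) = (r + 2*r**2)*(-165) = -330*r**2 - 165*r)
d(-301) + 4429*z(6*1) = -165*(-301)*(1 + 2*(-301)) + 4429*(6*1) = -165*(-301)*(1 - 602) + 4429*6 = -165*(-301)*(-601) + 26574 = -29848665 + 26574 = -29822091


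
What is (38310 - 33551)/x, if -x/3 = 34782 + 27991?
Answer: -4759/188319 ≈ -0.025271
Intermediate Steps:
x = -188319 (x = -3*(34782 + 27991) = -3*62773 = -188319)
(38310 - 33551)/x = (38310 - 33551)/(-188319) = 4759*(-1/188319) = -4759/188319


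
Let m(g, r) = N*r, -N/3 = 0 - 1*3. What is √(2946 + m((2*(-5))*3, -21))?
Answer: √2757 ≈ 52.507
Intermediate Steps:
N = 9 (N = -3*(0 - 1*3) = -3*(0 - 3) = -3*(-3) = 9)
m(g, r) = 9*r
√(2946 + m((2*(-5))*3, -21)) = √(2946 + 9*(-21)) = √(2946 - 189) = √2757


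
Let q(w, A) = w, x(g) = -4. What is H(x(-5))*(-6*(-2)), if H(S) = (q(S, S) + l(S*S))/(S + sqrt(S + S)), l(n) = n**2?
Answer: -504 - 252*I*sqrt(2) ≈ -504.0 - 356.38*I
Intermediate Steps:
H(S) = (S + S**4)/(S + sqrt(2)*sqrt(S)) (H(S) = (S + (S*S)**2)/(S + sqrt(S + S)) = (S + (S**2)**2)/(S + sqrt(2*S)) = (S + S**4)/(S + sqrt(2)*sqrt(S)))
H(x(-5))*(-6*(-2)) = ((-4 + (-4)**4)/(-4 + sqrt(2)*sqrt(-4)))*(-6*(-2)) = ((-4 + 256)/(-4 + sqrt(2)*(2*I)))*12 = (252/(-4 + 2*I*sqrt(2)))*12 = 3024/(-4 + 2*I*sqrt(2))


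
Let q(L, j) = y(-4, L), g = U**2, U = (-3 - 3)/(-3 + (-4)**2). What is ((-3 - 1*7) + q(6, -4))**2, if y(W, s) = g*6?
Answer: 2172676/28561 ≈ 76.071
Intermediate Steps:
U = -6/13 (U = -6/(-3 + 16) = -6/13 ≈ -0.46154)
g = 36/169 (g = (-6/13)**2 = 36/169 ≈ 0.21302)
y(W, s) = 216/169 (y(W, s) = (36/169)*6 = 216/169)
q(L, j) = 216/169
((-3 - 1*7) + q(6, -4))**2 = ((-3 - 1*7) + 216/169)**2 = ((-3 - 7) + 216/169)**2 = (-10 + 216/169)**2 = (-1474/169)**2 = 2172676/28561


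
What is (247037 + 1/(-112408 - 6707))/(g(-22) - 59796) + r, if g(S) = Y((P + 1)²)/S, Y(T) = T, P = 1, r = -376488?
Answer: -14748861663904877/39174422085 ≈ -3.7649e+5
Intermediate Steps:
g(S) = 4/S (g(S) = (1 + 1)²/S = 2²/S = 4/S)
(247037 + 1/(-112408 - 6707))/(g(-22) - 59796) + r = (247037 + 1/(-112408 - 6707))/(4/(-22) - 59796) - 376488 = (247037 + 1/(-119115))/(4*(-1/22) - 59796) - 376488 = (247037 - 1/119115)/(-2/11 - 59796) - 376488 = 29425812254/(119115*(-657758/11)) - 376488 = (29425812254/119115)*(-11/657758) - 376488 = -161841967397/39174422085 - 376488 = -14748861663904877/39174422085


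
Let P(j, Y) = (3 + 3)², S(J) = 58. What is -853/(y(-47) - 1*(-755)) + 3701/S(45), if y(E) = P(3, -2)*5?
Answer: 3410961/54230 ≈ 62.898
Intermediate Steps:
P(j, Y) = 36 (P(j, Y) = 6² = 36)
y(E) = 180 (y(E) = 36*5 = 180)
-853/(y(-47) - 1*(-755)) + 3701/S(45) = -853/(180 - 1*(-755)) + 3701/58 = -853/(180 + 755) + 3701*(1/58) = -853/935 + 3701/58 = 3410961/54230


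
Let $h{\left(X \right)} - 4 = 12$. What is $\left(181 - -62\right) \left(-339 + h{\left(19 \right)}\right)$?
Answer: $-78489$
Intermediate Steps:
$h{\left(X \right)} = 16$ ($h{\left(X \right)} = 4 + 12 = 16$)
$\left(181 - -62\right) \left(-339 + h{\left(19 \right)}\right) = \left(181 - -62\right) \left(-339 + 16\right) = \left(181 + 62\right) \left(-323\right) = 243 \left(-323\right) = -78489$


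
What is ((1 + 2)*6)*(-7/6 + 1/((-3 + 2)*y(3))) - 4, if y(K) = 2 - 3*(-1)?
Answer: -143/5 ≈ -28.600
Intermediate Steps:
y(K) = 5 (y(K) = 2 + 3 = 5)
((1 + 2)*6)*(-7/6 + 1/((-3 + 2)*y(3))) - 4 = ((1 + 2)*6)*(-7/6 + 1/((-3 + 2)*5)) - 4 = (3*6)*(-7*⅙ + (⅕)/(-1)) - 4 = 18*(-7/6 - 1*⅕) - 4 = 18*(-7/6 - ⅕) - 4 = 18*(-41/30) - 4 = -123/5 - 4 = -143/5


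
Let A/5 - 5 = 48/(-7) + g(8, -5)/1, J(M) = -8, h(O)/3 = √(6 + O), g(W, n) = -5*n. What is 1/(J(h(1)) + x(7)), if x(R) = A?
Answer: 7/754 ≈ 0.0092838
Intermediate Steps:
h(O) = 3*√(6 + O)
A = 810/7 (A = 25 + 5*(48/(-7) - 5*(-5)/1) = 25 + 5*(48*(-⅐) + 25*1) = 25 + 5*(-48/7 + 25) = 25 + 5*(127/7) = 25 + 635/7 = 810/7 ≈ 115.71)
x(R) = 810/7
1/(J(h(1)) + x(7)) = 1/(-8 + 810/7) = 1/(754/7) = 7/754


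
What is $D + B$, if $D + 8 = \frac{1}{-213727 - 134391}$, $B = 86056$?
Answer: $\frac{29954857663}{348118} \approx 86048.0$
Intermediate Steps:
$D = - \frac{2784945}{348118}$ ($D = -8 + \frac{1}{-213727 - 134391} = -8 + \frac{1}{-348118} = -8 - \frac{1}{348118} = - \frac{2784945}{348118} \approx -8.0$)
$D + B = - \frac{2784945}{348118} + 86056 = \frac{29954857663}{348118}$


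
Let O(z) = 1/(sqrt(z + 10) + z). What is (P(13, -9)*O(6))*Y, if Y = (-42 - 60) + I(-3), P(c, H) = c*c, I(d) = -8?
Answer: -1859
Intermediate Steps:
P(c, H) = c**2
O(z) = 1/(z + sqrt(10 + z)) (O(z) = 1/(sqrt(10 + z) + z) = 1/(z + sqrt(10 + z)))
Y = -110 (Y = (-42 - 60) - 8 = -102 - 8 = -110)
(P(13, -9)*O(6))*Y = (13**2/(6 + sqrt(10 + 6)))*(-110) = (169/(6 + sqrt(16)))*(-110) = (169/(6 + 4))*(-110) = (169/10)*(-110) = -1859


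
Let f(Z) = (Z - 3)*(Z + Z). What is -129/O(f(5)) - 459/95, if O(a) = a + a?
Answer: -6123/760 ≈ -8.0566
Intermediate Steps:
f(Z) = 2*Z*(-3 + Z) (f(Z) = (-3 + Z)*(2*Z) = 2*Z*(-3 + Z))
O(a) = 2*a
-129/O(f(5)) - 459/95 = -129*1/(20*(-3 + 5)) - 459/95 = -129/(2*(2*5*2)) - 459*1/95 = -129/(2*20) - 459/95 = -129/40 - 459/95 = -6123/760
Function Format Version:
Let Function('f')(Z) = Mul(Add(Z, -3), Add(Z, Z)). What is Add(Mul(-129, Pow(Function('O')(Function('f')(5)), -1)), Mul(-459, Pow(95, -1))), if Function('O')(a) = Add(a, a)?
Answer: Rational(-6123, 760) ≈ -8.0566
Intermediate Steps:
Function('f')(Z) = Mul(2, Z, Add(-3, Z)) (Function('f')(Z) = Mul(Add(-3, Z), Mul(2, Z)) = Mul(2, Z, Add(-3, Z)))
Function('O')(a) = Mul(2, a)
Add(Mul(-129, Pow(Function('O')(Function('f')(5)), -1)), Mul(-459, Pow(95, -1))) = Add(Mul(-129, Pow(Mul(2, Mul(2, 5, Add(-3, 5))), -1)), Mul(-459, Pow(95, -1))) = Add(Mul(-129, Pow(Mul(2, Mul(2, 5, 2)), -1)), Mul(-459, Rational(1, 95))) = Add(Mul(-129, Pow(Mul(2, 20), -1)), Rational(-459, 95)) = Add(Mul(-129, Pow(40, -1)), Rational(-459, 95)) = Add(Mul(-129, Rational(1, 40)), Rational(-459, 95)) = Add(Rational(-129, 40), Rational(-459, 95)) = Rational(-6123, 760)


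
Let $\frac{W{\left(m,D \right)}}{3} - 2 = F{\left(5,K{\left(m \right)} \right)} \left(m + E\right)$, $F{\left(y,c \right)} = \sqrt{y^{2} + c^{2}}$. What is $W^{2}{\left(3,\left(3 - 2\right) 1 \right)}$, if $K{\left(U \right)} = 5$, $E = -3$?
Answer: $36$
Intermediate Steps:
$F{\left(y,c \right)} = \sqrt{c^{2} + y^{2}}$
$W{\left(m,D \right)} = 6 + 15 \sqrt{2} \left(-3 + m\right)$ ($W{\left(m,D \right)} = 6 + 3 \sqrt{5^{2} + 5^{2}} \left(m - 3\right) = 6 + 3 \sqrt{25 + 25} \left(-3 + m\right) = 6 + 3 \sqrt{50} \left(-3 + m\right) = 6 + 3 \cdot 5 \sqrt{2} \left(-3 + m\right) = 6 + 15 \sqrt{2} \left(-3 + m\right)$)
$W^{2}{\left(3,\left(3 - 2\right) 1 \right)} = \left(6 - 45 \sqrt{2} + 15 \cdot 3 \sqrt{2}\right)^{2} = \left(6 - 45 \sqrt{2} + 45 \sqrt{2}\right)^{2} = 6^{2} = 36$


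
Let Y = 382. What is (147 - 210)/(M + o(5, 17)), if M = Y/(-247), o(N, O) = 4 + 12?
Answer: -741/170 ≈ -4.3588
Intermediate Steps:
o(N, O) = 16
M = -382/247 (M = 382/(-247) = 382*(-1/247) = -382/247 ≈ -1.5466)
(147 - 210)/(M + o(5, 17)) = (147 - 210)/(-382/247 + 16) = -63/3570/247 = -63*247/3570 = -741/170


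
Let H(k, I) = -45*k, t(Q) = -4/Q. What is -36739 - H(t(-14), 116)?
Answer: -257083/7 ≈ -36726.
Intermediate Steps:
-36739 - H(t(-14), 116) = -36739 - (-45)*(-4/(-14)) = -36739 - (-45)*(-4*(-1/14)) = -36739 - (-45)*2/7 = -36739 - 1*(-90/7) = -36739 + 90/7 = -257083/7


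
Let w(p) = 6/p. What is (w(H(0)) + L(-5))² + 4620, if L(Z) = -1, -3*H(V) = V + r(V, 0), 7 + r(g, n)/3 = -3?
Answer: 115504/25 ≈ 4620.2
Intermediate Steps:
r(g, n) = -30 (r(g, n) = -21 + 3*(-3) = -21 - 9 = -30)
H(V) = 10 - V/3 (H(V) = -(V - 30)/3 = -(-30 + V)/3 = 10 - V/3)
(w(H(0)) + L(-5))² + 4620 = (6/(10 - ⅓*0) - 1)² + 4620 = (6/(10 + 0) - 1)² + 4620 = (6/10 - 1)² + 4620 = (6*(⅒) - 1)² + 4620 = (⅗ - 1)² + 4620 = (-⅖)² + 4620 = 4/25 + 4620 = 115504/25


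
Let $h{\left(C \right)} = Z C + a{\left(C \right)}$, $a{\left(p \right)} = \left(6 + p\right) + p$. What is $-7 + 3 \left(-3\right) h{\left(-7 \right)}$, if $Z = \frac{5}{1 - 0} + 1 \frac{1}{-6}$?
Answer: $\frac{739}{2} \approx 369.5$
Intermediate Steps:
$a{\left(p \right)} = 6 + 2 p$
$Z = \frac{29}{6}$ ($Z = \frac{5}{1 + 0} + 1 \left(- \frac{1}{6}\right) = \frac{5}{1} - \frac{1}{6} = 5 \cdot 1 - \frac{1}{6} = 5 - \frac{1}{6} = \frac{29}{6} \approx 4.8333$)
$h{\left(C \right)} = 6 + \frac{41 C}{6}$ ($h{\left(C \right)} = \frac{29 C}{6} + \left(6 + 2 C\right) = 6 + \frac{41 C}{6}$)
$-7 + 3 \left(-3\right) h{\left(-7 \right)} = -7 + 3 \left(-3\right) \left(6 + \frac{41}{6} \left(-7\right)\right) = -7 - 9 \left(6 - \frac{287}{6}\right) = -7 - - \frac{753}{2} = -7 + \frac{753}{2} = \frac{739}{2}$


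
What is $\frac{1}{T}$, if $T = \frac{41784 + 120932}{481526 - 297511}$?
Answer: $\frac{9685}{8564} \approx 1.1309$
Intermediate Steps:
$T = \frac{8564}{9685}$ ($T = \frac{162716}{184015} = 162716 \cdot \frac{1}{184015} = \frac{8564}{9685} \approx 0.88425$)
$\frac{1}{T} = \frac{1}{\frac{8564}{9685}} = \frac{9685}{8564}$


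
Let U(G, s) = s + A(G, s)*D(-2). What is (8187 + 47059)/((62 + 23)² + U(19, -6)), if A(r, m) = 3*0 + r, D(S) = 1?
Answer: 27623/3619 ≈ 7.6328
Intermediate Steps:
A(r, m) = r (A(r, m) = 0 + r = r)
U(G, s) = G + s (U(G, s) = s + G*1 = s + G = G + s)
(8187 + 47059)/((62 + 23)² + U(19, -6)) = (8187 + 47059)/((62 + 23)² + (19 - 6)) = 55246/(85² + 13) = 55246/(7225 + 13) = 55246/7238 = 55246*(1/7238) = 27623/3619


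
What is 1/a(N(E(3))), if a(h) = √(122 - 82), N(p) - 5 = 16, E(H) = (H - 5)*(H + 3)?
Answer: √10/20 ≈ 0.15811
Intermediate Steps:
E(H) = (-5 + H)*(3 + H)
N(p) = 21 (N(p) = 5 + 16 = 21)
a(h) = 2*√10 (a(h) = √40 = 2*√10)
1/a(N(E(3))) = 1/(2*√10) = √10/20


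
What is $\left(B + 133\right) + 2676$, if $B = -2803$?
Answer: $6$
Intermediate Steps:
$\left(B + 133\right) + 2676 = \left(-2803 + 133\right) + 2676 = -2670 + 2676 = 6$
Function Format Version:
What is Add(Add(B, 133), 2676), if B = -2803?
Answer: 6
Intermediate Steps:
Add(Add(B, 133), 2676) = Add(Add(-2803, 133), 2676) = Add(-2670, 2676) = 6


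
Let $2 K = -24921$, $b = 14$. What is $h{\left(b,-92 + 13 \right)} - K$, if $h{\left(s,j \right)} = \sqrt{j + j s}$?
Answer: $\frac{24921}{2} + i \sqrt{1185} \approx 12461.0 + 34.424 i$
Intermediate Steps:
$K = - \frac{24921}{2}$ ($K = \frac{1}{2} \left(-24921\right) = - \frac{24921}{2} \approx -12461.0$)
$h{\left(b,-92 + 13 \right)} - K = \sqrt{\left(-92 + 13\right) \left(1 + 14\right)} - - \frac{24921}{2} = \sqrt{\left(-79\right) 15} + \frac{24921}{2} = \sqrt{-1185} + \frac{24921}{2} = i \sqrt{1185} + \frac{24921}{2} = \frac{24921}{2} + i \sqrt{1185}$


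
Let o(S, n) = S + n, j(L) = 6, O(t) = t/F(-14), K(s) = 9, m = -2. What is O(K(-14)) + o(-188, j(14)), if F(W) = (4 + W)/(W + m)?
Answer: -838/5 ≈ -167.60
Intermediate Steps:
F(W) = (4 + W)/(-2 + W) (F(W) = (4 + W)/(W - 2) = (4 + W)/(-2 + W))
O(t) = 8*t/5 (O(t) = t/(((4 - 14)/(-2 - 14))) = t/((-10/(-16))) = t/((-1/16*(-10))) = t/(5/8) = t*(8/5) = 8*t/5)
O(K(-14)) + o(-188, j(14)) = (8/5)*9 + (-188 + 6) = 72/5 - 182 = -838/5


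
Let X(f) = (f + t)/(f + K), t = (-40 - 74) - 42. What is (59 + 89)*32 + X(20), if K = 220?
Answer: 142063/30 ≈ 4735.4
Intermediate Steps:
t = -156 (t = -114 - 42 = -156)
X(f) = (-156 + f)/(220 + f) (X(f) = (f - 156)/(f + 220) = (-156 + f)/(220 + f))
(59 + 89)*32 + X(20) = (59 + 89)*32 + (-156 + 20)/(220 + 20) = 148*32 - 136/240 = 4736 + (1/240)*(-136) = 4736 - 17/30 = 142063/30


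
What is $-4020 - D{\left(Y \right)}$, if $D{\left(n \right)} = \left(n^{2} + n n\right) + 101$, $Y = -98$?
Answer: $-23329$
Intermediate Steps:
$D{\left(n \right)} = 101 + 2 n^{2}$ ($D{\left(n \right)} = \left(n^{2} + n^{2}\right) + 101 = 2 n^{2} + 101 = 101 + 2 n^{2}$)
$-4020 - D{\left(Y \right)} = -4020 - \left(101 + 2 \left(-98\right)^{2}\right) = -4020 - \left(101 + 2 \cdot 9604\right) = -4020 - \left(101 + 19208\right) = -4020 - 19309 = -23329$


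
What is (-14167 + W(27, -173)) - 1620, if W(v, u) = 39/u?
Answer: -2731190/173 ≈ -15787.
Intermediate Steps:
(-14167 + W(27, -173)) - 1620 = (-14167 + 39/(-173)) - 1620 = (-14167 + 39*(-1/173)) - 1620 = (-14167 - 39/173) - 1620 = -2450930/173 - 1620 = -2731190/173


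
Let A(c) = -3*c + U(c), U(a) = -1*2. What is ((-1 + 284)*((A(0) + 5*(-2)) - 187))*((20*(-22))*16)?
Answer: 396471680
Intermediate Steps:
U(a) = -2
A(c) = -2 - 3*c (A(c) = -3*c - 2 = -2 - 3*c)
((-1 + 284)*((A(0) + 5*(-2)) - 187))*((20*(-22))*16) = ((-1 + 284)*(((-2 - 3*0) + 5*(-2)) - 187))*((20*(-22))*16) = (283*(((-2 + 0) - 10) - 187))*(-440*16) = (283*((-2 - 10) - 187))*(-7040) = (283*(-12 - 187))*(-7040) = (283*(-199))*(-7040) = -56317*(-7040) = 396471680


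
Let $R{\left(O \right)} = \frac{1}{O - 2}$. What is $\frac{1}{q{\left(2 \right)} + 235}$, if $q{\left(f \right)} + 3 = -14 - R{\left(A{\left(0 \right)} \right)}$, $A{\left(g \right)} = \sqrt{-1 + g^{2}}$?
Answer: $\frac{1092}{238493} - \frac{i}{238493} \approx 0.0045788 - 4.193 \cdot 10^{-6} i$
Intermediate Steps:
$R{\left(O \right)} = \frac{1}{-2 + O}$
$q{\left(f \right)} = -17 - \frac{-2 - i}{5}$ ($q{\left(f \right)} = -3 - \left(14 + \frac{1}{-2 + \sqrt{-1 + 0^{2}}}\right) = -3 - \left(14 + \frac{1}{-2 + \sqrt{-1 + 0}}\right) = -3 - \left(14 + \frac{1}{-2 + \sqrt{-1}}\right) = -3 - \left(14 + \frac{1}{-2 + i}\right) = -3 - \left(14 + \frac{-2 - i}{5}\right) = -17 - \frac{-2 - i}{5}$)
$\frac{1}{q{\left(2 \right)} + 235} = \frac{1}{\left(- \frac{83}{5} + \frac{i}{5}\right) + 235} = \frac{1}{\frac{1092}{5} + \frac{i}{5}} = \frac{5 \left(\frac{1092}{5} - \frac{i}{5}\right)}{238493}$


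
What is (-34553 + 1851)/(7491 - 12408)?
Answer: 32702/4917 ≈ 6.6508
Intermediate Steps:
(-34553 + 1851)/(7491 - 12408) = -32702/(-4917) = -32702*(-1/4917) = 32702/4917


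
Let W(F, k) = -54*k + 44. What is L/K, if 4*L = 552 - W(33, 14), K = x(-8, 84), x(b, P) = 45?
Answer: 316/45 ≈ 7.0222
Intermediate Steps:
W(F, k) = 44 - 54*k
K = 45
L = 316 (L = (552 - (44 - 54*14))/4 = (552 - (44 - 756))/4 = (552 - 1*(-712))/4 = (552 + 712)/4 = (1/4)*1264 = 316)
L/K = 316/45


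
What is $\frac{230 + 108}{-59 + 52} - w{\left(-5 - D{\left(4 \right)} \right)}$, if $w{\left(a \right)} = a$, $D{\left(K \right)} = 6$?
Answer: $- \frac{261}{7} \approx -37.286$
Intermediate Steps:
$\frac{230 + 108}{-59 + 52} - w{\left(-5 - D{\left(4 \right)} \right)} = \frac{230 + 108}{-59 + 52} - \left(-5 - 6\right) = \frac{338}{-7} - \left(-5 - 6\right) = 338 \left(- \frac{1}{7}\right) - -11 = - \frac{338}{7} + 11 = - \frac{261}{7}$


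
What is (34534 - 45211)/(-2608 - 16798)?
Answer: 10677/19406 ≈ 0.55019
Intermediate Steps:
(34534 - 45211)/(-2608 - 16798) = -10677/(-19406) = -10677*(-1/19406) = 10677/19406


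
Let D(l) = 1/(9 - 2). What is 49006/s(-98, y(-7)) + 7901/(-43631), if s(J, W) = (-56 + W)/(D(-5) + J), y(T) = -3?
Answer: 209235796471/2574229 ≈ 81281.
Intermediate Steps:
D(l) = 1/7
s(J, W) = (-56 + W)/(1/7 + J)
49006/s(-98, y(-7)) + 7901/(-43631) = 49006/((7*(-56 - 3)/(1 + 7*(-98)))) + 7901/(-43631) = 49006/((7*(-59)/(1 - 686))) + 7901*(-1/43631) = 49006/((7*(-59)/(-685))) - 7901/43631 = 49006/((7*(-1/685)*(-59))) - 7901/43631 = 49006/(413/685) - 7901/43631 = 49006*(685/413) - 7901/43631 = 33569110/413 - 7901/43631 = 209235796471/2574229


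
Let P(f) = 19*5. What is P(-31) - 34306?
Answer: -34211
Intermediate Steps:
P(f) = 95
P(-31) - 34306 = 95 - 34306 = -34211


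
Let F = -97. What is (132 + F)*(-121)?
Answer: -4235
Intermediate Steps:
(132 + F)*(-121) = (132 - 97)*(-121) = 35*(-121) = -4235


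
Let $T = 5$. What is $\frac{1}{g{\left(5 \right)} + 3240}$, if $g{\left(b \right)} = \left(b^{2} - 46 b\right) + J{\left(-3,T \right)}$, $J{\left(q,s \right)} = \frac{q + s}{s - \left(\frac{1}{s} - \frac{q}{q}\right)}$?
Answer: $\frac{29}{88025} \approx 0.00032945$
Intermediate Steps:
$J{\left(q,s \right)} = \frac{q + s}{1 + s - \frac{1}{s}}$ ($J{\left(q,s \right)} = \frac{q + s}{s + \left(- \frac{1}{s} + 1\right)} = \frac{q + s}{s + \left(1 - \frac{1}{s}\right)} = \frac{q + s}{1 + s - \frac{1}{s}}$)
$g{\left(b \right)} = \frac{10}{29} + b^{2} - 46 b$ ($g{\left(b \right)} = \left(b^{2} - 46 b\right) + \frac{5 \left(-3 + 5\right)}{-1 + 5 + 5^{2}} = \left(b^{2} - 46 b\right) + 5 \frac{1}{-1 + 5 + 25} \cdot 2 = \left(b^{2} - 46 b\right) + 5 \cdot \frac{1}{29} \cdot 2 = \left(b^{2} - 46 b\right) + \frac{10}{29} = \frac{10}{29} + b^{2} - 46 b$)
$\frac{1}{g{\left(5 \right)} + 3240} = \frac{1}{\left(\frac{10}{29} + 5^{2} - 230\right) + 3240} = \frac{1}{\left(\frac{10}{29} + 25 - 230\right) + 3240} = \frac{1}{- \frac{5935}{29} + 3240} = \frac{1}{\frac{88025}{29}} = \frac{29}{88025}$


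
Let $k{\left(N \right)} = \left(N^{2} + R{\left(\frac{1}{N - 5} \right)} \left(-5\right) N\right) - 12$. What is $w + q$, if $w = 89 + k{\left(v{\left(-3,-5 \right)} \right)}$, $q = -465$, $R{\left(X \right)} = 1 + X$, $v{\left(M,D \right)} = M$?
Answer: $- \frac{2927}{8} \approx -365.88$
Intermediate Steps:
$k{\left(N \right)} = -12 + N^{2} + N \left(-5 - \frac{5}{-5 + N}\right)$ ($k{\left(N \right)} = \left(N^{2} + \left(1 + \frac{1}{N - 5}\right) \left(-5\right) N\right) - 12 = \left(N^{2} + \left(1 + \frac{1}{-5 + N}\right) \left(-5\right) N\right) - 12 = \left(N^{2} + \left(-5 - \frac{5}{-5 + N}\right) N\right) - 12 = \left(N^{2} + N \left(-5 - \frac{5}{-5 + N}\right)\right) - 12 = -12 + N^{2} + N \left(-5 - \frac{5}{-5 + N}\right)$)
$w = \frac{793}{8}$ ($w = 89 + \frac{60 + \left(-3\right)^{3} - 10 \left(-3\right)^{2} + 8 \left(-3\right)}{-5 - 3} = 89 + \frac{60 - 27 - 90 - 24}{-8} = 89 - \frac{60 - 27 - 90 - 24}{8} = 89 - - \frac{81}{8} = 89 + \frac{81}{8} = \frac{793}{8} \approx 99.125$)
$w + q = \frac{793}{8} - 465 = - \frac{2927}{8}$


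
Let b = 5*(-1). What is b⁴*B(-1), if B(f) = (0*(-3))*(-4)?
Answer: 0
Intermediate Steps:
b = -5
B(f) = 0 (B(f) = 0*(-4) = 0)
b⁴*B(-1) = (-5)⁴*0 = 625*0 = 0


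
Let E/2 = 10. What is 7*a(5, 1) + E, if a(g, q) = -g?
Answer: -15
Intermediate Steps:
E = 20 (E = 2*10 = 20)
7*a(5, 1) + E = 7*(-1*5) + 20 = 7*(-5) + 20 = -35 + 20 = -15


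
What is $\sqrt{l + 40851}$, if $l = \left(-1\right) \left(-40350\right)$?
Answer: $\sqrt{81201} \approx 284.96$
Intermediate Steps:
$l = 40350$
$\sqrt{l + 40851} = \sqrt{40350 + 40851} = \sqrt{81201}$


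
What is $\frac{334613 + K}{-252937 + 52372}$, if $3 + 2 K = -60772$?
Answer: $- \frac{202817}{133710} \approx -1.5168$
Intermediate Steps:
$K = - \frac{60775}{2}$ ($K = - \frac{3}{2} + \frac{1}{2} \left(-60772\right) = - \frac{3}{2} - 30386 = - \frac{60775}{2} \approx -30388.0$)
$\frac{334613 + K}{-252937 + 52372} = \frac{334613 - \frac{60775}{2}}{-252937 + 52372} = \frac{608451}{2 \left(-200565\right)} = \frac{608451}{2} \left(- \frac{1}{200565}\right) = - \frac{202817}{133710}$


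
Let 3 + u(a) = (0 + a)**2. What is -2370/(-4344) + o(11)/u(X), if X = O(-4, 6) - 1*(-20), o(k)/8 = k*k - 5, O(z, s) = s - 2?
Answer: 898207/414852 ≈ 2.1651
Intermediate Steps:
O(z, s) = -2 + s
o(k) = -40 + 8*k**2 (o(k) = 8*(k*k - 5) = 8*(k**2 - 5) = 8*(-5 + k**2) = -40 + 8*k**2)
X = 24 (X = (-2 + 6) - 1*(-20) = 4 + 20 = 24)
u(a) = -3 + a**2 (u(a) = -3 + (0 + a)**2 = -3 + a**2)
-2370/(-4344) + o(11)/u(X) = -2370/(-4344) + (-40 + 8*11**2)/(-3 + 24**2) = -2370*(-1/4344) + (-40 + 8*121)/(-3 + 576) = 395/724 + (-40 + 968)/573 = 395/724 + 928*(1/573) = 395/724 + 928/573 = 898207/414852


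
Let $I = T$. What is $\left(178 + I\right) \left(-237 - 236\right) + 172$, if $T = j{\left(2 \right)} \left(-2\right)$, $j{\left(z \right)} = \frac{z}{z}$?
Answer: $-83076$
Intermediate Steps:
$j{\left(z \right)} = 1$
$T = -2$ ($T = 1 \left(-2\right) = -2$)
$I = -2$
$\left(178 + I\right) \left(-237 - 236\right) + 172 = \left(178 - 2\right) \left(-237 - 236\right) + 172 = 176 \left(-473\right) + 172 = -83248 + 172 = -83076$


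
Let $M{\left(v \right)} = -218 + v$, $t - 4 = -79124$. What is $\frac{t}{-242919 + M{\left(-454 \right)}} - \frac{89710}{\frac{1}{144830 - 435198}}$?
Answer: $\frac{6345280834867600}{243591} \approx 2.6049 \cdot 10^{10}$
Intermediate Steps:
$t = -79120$ ($t = 4 - 79124 = -79120$)
$\frac{t}{-242919 + M{\left(-454 \right)}} - \frac{89710}{\frac{1}{144830 - 435198}} = - \frac{79120}{-242919 - 672} - \frac{89710}{\frac{1}{144830 - 435198}} = - \frac{79120}{-242919 - 672} - \frac{89710}{\frac{1}{-290368}} = - \frac{79120}{-243591} - \frac{89710}{- \frac{1}{290368}} = \left(-79120\right) \left(- \frac{1}{243591}\right) - -26048913280 = \frac{79120}{243591} + 26048913280 = \frac{6345280834867600}{243591}$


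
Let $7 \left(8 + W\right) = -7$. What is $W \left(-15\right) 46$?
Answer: $6210$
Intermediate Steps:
$W = -9$ ($W = -8 + \frac{1}{7} \left(-7\right) = -8 - 1 = -9$)
$W \left(-15\right) 46 = \left(-9\right) \left(-15\right) 46 = 135 \cdot 46 = 6210$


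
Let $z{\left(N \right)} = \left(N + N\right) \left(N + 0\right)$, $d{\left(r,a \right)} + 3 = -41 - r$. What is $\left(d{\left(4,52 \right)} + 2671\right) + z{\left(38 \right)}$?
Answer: $5511$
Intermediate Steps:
$d{\left(r,a \right)} = -44 - r$ ($d{\left(r,a \right)} = -3 - \left(41 + r\right) = -44 - r$)
$z{\left(N \right)} = 2 N^{2}$ ($z{\left(N \right)} = 2 N N = 2 N^{2}$)
$\left(d{\left(4,52 \right)} + 2671\right) + z{\left(38 \right)} = \left(\left(-44 - 4\right) + 2671\right) + 2 \cdot 38^{2} = \left(\left(-44 - 4\right) + 2671\right) + 2 \cdot 1444 = \left(-48 + 2671\right) + 2888 = 2623 + 2888 = 5511$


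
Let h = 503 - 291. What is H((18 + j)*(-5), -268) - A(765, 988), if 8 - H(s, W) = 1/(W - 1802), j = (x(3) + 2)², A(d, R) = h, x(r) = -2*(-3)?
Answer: -422279/2070 ≈ -204.00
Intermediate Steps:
x(r) = 6
h = 212
A(d, R) = 212
j = 64 (j = (6 + 2)² = 8² = 64)
H(s, W) = 8 - 1/(-1802 + W) (H(s, W) = 8 - 1/(W - 1802) = 8 - 1/(-1802 + W))
H((18 + j)*(-5), -268) - A(765, 988) = (-14417 + 8*(-268))/(-1802 - 268) - 1*212 = (-14417 - 2144)/(-2070) - 212 = -1/2070*(-16561) - 212 = 16561/2070 - 212 = -422279/2070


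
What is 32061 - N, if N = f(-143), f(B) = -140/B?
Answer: 4584583/143 ≈ 32060.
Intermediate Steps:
N = 140/143 (N = -140/(-143) = -140*(-1/143) = 140/143 ≈ 0.97902)
32061 - N = 32061 - 1*140/143 = 32061 - 140/143 = 4584583/143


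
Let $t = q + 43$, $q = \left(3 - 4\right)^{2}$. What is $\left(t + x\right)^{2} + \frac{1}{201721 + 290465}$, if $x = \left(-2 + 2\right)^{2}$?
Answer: $\frac{952872097}{492186} \approx 1936.0$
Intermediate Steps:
$q = 1$ ($q = \left(-1\right)^{2} = 1$)
$t = 44$ ($t = 1 + 43 = 44$)
$x = 0$ ($x = 0^{2} = 0$)
$\left(t + x\right)^{2} + \frac{1}{201721 + 290465} = \left(44 + 0\right)^{2} + \frac{1}{201721 + 290465} = 44^{2} + \frac{1}{492186} = 1936 + \frac{1}{492186} = \frac{952872097}{492186}$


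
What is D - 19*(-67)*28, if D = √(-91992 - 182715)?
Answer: 35644 + 3*I*√30523 ≈ 35644.0 + 524.13*I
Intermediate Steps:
D = 3*I*√30523 (D = √(-274707) = 3*I*√30523 ≈ 524.13*I)
D - 19*(-67)*28 = 3*I*√30523 - 19*(-67)*28 = 3*I*√30523 - (-1273)*28 = 3*I*√30523 - 1*(-35644) = 3*I*√30523 + 35644 = 35644 + 3*I*√30523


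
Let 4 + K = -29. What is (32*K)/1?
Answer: -1056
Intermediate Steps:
K = -33 (K = -4 - 29 = -33)
(32*K)/1 = (32*(-33))/1 = -1056*1 = -1056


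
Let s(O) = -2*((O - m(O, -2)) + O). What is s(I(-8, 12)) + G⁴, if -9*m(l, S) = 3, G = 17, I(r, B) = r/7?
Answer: 1754023/21 ≈ 83525.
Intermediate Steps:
I(r, B) = r/7 (I(r, B) = r*(⅐) = r/7)
m(l, S) = -⅓ (m(l, S) = -⅑*3 = -⅓)
s(O) = -⅔ - 4*O (s(O) = -2*((O - 1*(-⅓)) + O) = -2*((O + ⅓) + O) = -2*((⅓ + O) + O) = -2*(⅓ + 2*O) = -⅔ - 4*O)
s(I(-8, 12)) + G⁴ = (-⅔ - 4*(-8)/7) + 17⁴ = (-⅔ - 4*(-8/7)) + 83521 = (-⅔ + 32/7) + 83521 = 82/21 + 83521 = 1754023/21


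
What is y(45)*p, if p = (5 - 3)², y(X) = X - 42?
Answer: 12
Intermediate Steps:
y(X) = -42 + X
p = 4 (p = 2² = 4)
y(45)*p = (-42 + 45)*4 = 3*4 = 12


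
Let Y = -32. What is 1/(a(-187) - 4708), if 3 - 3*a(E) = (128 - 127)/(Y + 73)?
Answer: -123/578962 ≈ -0.00021245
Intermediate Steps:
a(E) = 122/123 (a(E) = 1 - (128 - 127)/(3*(-32 + 73)) = 1 - 1/(3*41) = 1 - 1/3*1/41 = 1 - 1/123 = 122/123)
1/(a(-187) - 4708) = 1/(122/123 - 4708) = 1/(-578962/123) = -123/578962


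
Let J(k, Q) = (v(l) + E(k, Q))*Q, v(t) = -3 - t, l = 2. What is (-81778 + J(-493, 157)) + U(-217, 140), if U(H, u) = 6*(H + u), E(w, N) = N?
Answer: -58376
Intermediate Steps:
U(H, u) = 6*H + 6*u
J(k, Q) = Q*(-5 + Q) (J(k, Q) = ((-3 - 1*2) + Q)*Q = ((-3 - 2) + Q)*Q = (-5 + Q)*Q = Q*(-5 + Q))
(-81778 + J(-493, 157)) + U(-217, 140) = (-81778 + 157*(-5 + 157)) + (6*(-217) + 6*140) = (-81778 + 157*152) + (-1302 + 840) = (-81778 + 23864) - 462 = -57914 - 462 = -58376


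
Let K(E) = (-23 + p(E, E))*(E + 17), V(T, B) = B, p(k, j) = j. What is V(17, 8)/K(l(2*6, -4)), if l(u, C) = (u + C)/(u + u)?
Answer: -9/442 ≈ -0.020362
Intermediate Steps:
l(u, C) = (C + u)/(2*u) (l(u, C) = (C + u)/((2*u)) = (C + u)*(1/(2*u)) = (C + u)/(2*u))
K(E) = (-23 + E)*(17 + E) (K(E) = (-23 + E)*(E + 17) = (-23 + E)*(17 + E))
V(17, 8)/K(l(2*6, -4)) = 8/(-391 + ((-4 + 2*6)/(2*((2*6))))**2 - 3*(-4 + 2*6)/(2*6)) = 8/(-391 + ((1/2)*(-4 + 12)/12)**2 - 3*(-4 + 12)/12) = 8/(-391 + ((1/2)*(1/12)*8)**2 - 3*8/12) = 8/(-391 + (1/3)**2 - 6*1/3) = 8/(-391 + 1/9 - 2) = 8/(-3536/9) = 8*(-9/3536) = -9/442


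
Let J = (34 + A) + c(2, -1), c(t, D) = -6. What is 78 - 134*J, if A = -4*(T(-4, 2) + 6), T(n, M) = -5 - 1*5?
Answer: -5818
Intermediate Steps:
T(n, M) = -10 (T(n, M) = -5 - 5 = -10)
A = 16 (A = -4*(-10 + 6) = -4*(-4) = 16)
J = 44 (J = (34 + 16) - 6 = 50 - 6 = 44)
78 - 134*J = 78 - 134*44 = 78 - 5896 = -5818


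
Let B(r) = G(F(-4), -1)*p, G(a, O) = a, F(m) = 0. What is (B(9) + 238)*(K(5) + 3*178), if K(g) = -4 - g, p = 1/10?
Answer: 124950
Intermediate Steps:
p = ⅒ ≈ 0.10000
B(r) = 0 (B(r) = 0*(⅒) = 0)
(B(9) + 238)*(K(5) + 3*178) = (0 + 238)*((-4 - 1*5) + 3*178) = 238*((-4 - 5) + 534) = 238*(-9 + 534) = 238*525 = 124950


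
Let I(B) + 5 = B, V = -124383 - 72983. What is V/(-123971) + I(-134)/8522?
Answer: 1664721083/1056480862 ≈ 1.5757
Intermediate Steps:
V = -197366
I(B) = -5 + B
V/(-123971) + I(-134)/8522 = -197366/(-123971) + (-5 - 134)/8522 = -197366*(-1/123971) - 139*1/8522 = 197366/123971 - 139/8522 = 1664721083/1056480862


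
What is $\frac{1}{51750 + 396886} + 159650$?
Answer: $\frac{71624737401}{448636} \approx 1.5965 \cdot 10^{5}$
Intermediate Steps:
$\frac{1}{51750 + 396886} + 159650 = \frac{1}{448636} + 159650 = \frac{71624737401}{448636}$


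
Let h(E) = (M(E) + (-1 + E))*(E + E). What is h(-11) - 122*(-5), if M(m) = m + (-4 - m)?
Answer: 962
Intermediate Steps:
M(m) = -4
h(E) = 2*E*(-5 + E) (h(E) = (-4 + (-1 + E))*(E + E) = (-5 + E)*(2*E) = 2*E*(-5 + E))
h(-11) - 122*(-5) = 2*(-11)*(-5 - 11) - 122*(-5) = 2*(-11)*(-16) + 610 = 352 + 610 = 962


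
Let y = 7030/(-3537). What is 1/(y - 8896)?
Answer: -3537/31472182 ≈ -0.00011238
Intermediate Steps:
y = -7030/3537 (y = 7030*(-1/3537) = -7030/3537 ≈ -1.9876)
1/(y - 8896) = 1/(-7030/3537 - 8896) = 1/(-31472182/3537) = -3537/31472182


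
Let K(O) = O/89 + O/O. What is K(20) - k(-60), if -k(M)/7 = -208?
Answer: -129475/89 ≈ -1454.8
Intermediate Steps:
k(M) = 1456 (k(M) = -7*(-208) = 1456)
K(O) = 1 + O/89 (K(O) = O*(1/89) + 1 = O/89 + 1 = 1 + O/89)
K(20) - k(-60) = (1 + (1/89)*20) - 1*1456 = (1 + 20/89) - 1456 = 109/89 - 1456 = -129475/89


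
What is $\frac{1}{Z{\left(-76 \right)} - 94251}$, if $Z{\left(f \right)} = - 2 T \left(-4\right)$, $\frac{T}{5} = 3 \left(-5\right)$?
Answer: $- \frac{1}{94851} \approx -1.0543 \cdot 10^{-5}$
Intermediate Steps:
$T = -75$ ($T = 5 \cdot 3 \left(-5\right) = 5 \left(-15\right) = -75$)
$Z{\left(f \right)} = -600$ ($Z{\left(f \right)} = \left(-2\right) \left(-75\right) \left(-4\right) = 150 \left(-4\right) = -600$)
$\frac{1}{Z{\left(-76 \right)} - 94251} = \frac{1}{-600 - 94251} = \frac{1}{-94851} = - \frac{1}{94851}$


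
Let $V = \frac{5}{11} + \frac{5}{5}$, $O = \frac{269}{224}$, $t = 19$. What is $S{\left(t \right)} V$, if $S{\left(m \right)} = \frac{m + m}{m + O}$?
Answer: $\frac{136192}{49775} \approx 2.7362$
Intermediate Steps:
$O = \frac{269}{224}$ ($O = 269 \cdot \frac{1}{224} = \frac{269}{224} \approx 1.2009$)
$V = \frac{16}{11}$ ($V = 5 \cdot \frac{1}{11} + 5 \cdot \frac{1}{5} = \frac{5}{11} + 1 = \frac{16}{11} \approx 1.4545$)
$S{\left(m \right)} = \frac{2 m}{\frac{269}{224} + m}$ ($S{\left(m \right)} = \frac{m + m}{m + \frac{269}{224}} = \frac{2 m}{\frac{269}{224} + m}$)
$S{\left(t \right)} V = 448 \cdot 19 \frac{1}{269 + 224 \cdot 19} \cdot \frac{16}{11} = 448 \cdot 19 \frac{1}{269 + 4256} \cdot \frac{16}{11} = 448 \cdot 19 \cdot \frac{1}{4525} \cdot \frac{16}{11} = \frac{8512}{4525} \cdot \frac{16}{11} = \frac{136192}{49775}$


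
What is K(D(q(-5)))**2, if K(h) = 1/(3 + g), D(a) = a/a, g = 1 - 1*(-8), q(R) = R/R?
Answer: 1/144 ≈ 0.0069444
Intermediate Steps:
q(R) = 1
g = 9 (g = 1 + 8 = 9)
D(a) = 1
K(h) = 1/12 (K(h) = 1/(3 + 9) = 1/12)
K(D(q(-5)))**2 = (1/12)**2 = 1/144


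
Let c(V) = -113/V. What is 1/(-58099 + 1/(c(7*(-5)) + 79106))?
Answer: -2768823/160865847442 ≈ -1.7212e-5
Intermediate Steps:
1/(-58099 + 1/(c(7*(-5)) + 79106)) = 1/(-58099 + 1/(-113/(7*(-5)) + 79106)) = 1/(-58099 + 1/(-113/(-35) + 79106)) = 1/(-58099 + 1/(-113*(-1/35) + 79106)) = 1/(-58099 + 1/(113/35 + 79106)) = 1/(-58099 + 1/(2768823/35)) = 1/(-58099 + 35/2768823) = 1/(-160865847442/2768823) = -2768823/160865847442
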